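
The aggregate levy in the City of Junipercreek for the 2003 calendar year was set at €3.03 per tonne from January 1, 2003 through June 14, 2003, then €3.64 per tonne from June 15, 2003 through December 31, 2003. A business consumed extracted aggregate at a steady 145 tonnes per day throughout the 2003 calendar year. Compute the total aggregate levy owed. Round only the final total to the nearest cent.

January 1 – June 14, 2003: 165 days × 145 tonnes/day = 23,925 tonnes at €3.03/tonne → €72492.75
June 15 – December 31, 2003: 200 days × 145 tonnes/day = 29,000 tonnes at €3.64/tonne → €105560.00

€178052.75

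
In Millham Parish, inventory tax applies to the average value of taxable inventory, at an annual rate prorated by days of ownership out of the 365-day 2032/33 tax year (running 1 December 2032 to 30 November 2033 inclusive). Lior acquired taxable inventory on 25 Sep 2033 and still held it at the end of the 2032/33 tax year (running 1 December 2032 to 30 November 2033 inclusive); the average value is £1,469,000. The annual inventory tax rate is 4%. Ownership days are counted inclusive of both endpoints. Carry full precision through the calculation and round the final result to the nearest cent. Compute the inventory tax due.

Days held (25 Sep – 30 Nov 2033): 67 out of 365
Tax = £1,469,000 × 4% × 67/365 = £10,786.0822

£10,786.08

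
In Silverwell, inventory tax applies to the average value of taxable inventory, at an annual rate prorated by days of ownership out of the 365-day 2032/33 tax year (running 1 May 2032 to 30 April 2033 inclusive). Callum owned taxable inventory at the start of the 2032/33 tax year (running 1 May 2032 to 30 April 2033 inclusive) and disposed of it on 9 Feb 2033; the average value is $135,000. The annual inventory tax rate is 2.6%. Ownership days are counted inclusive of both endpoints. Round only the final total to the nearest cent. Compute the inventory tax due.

Days held (1 May 2032 – 9 Feb 2033): 285 out of 365
Tax = $135,000 × 2.6% × 285/365 = $2,740.6849

$2,740.68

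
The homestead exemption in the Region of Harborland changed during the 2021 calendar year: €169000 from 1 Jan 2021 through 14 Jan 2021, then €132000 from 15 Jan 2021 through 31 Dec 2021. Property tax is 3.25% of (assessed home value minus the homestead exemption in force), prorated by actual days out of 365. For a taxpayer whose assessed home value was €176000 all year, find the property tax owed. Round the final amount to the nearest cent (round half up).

1 Jan – 14 Jan 2021: 14 days, exemption €169000 → (€176000 − €169000) × 3.25% × 14/365 = €8.7260
15 Jan – 31 Dec 2021: 351 days, exemption €132000 → (€176000 − €132000) × 3.25% × 351/365 = €1375.1507
Total = €1383.8767

€1383.88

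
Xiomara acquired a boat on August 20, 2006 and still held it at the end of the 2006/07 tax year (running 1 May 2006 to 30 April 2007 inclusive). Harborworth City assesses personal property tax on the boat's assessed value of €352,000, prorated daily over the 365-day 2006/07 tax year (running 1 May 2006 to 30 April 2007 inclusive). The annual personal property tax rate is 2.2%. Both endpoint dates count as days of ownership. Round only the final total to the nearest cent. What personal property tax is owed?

Days held (August 20, 2006 – April 30, 2007): 254 out of 365
Tax = €352,000 × 2.2% × 254/365 = €5,388.9753

€5,388.98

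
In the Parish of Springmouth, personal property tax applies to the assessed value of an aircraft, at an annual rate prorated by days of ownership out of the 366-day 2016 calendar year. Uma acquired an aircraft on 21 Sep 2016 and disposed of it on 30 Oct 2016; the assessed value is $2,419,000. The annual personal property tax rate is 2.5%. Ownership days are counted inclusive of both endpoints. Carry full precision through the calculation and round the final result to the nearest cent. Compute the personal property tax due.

Days held (21 Sep – 30 Oct 2016): 40 out of 366
Tax = $2,419,000 × 2.5% × 40/366 = $6,609.2896

$6,609.29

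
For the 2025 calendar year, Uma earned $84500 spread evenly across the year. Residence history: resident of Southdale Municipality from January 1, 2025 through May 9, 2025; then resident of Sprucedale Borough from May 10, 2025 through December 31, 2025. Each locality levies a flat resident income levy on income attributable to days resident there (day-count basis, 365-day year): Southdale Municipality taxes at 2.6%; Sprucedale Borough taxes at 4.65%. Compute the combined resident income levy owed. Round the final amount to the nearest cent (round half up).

$3317.03

Southdale Municipality, January 1 – May 9, 2025: 129 days → $84500 × 2.6% × 129/365 = $776.4740
Sprucedale Borough, May 10 – December 31, 2025: 236 days → $84500 × 4.65% × 236/365 = $2540.5562
Total = $3317.0301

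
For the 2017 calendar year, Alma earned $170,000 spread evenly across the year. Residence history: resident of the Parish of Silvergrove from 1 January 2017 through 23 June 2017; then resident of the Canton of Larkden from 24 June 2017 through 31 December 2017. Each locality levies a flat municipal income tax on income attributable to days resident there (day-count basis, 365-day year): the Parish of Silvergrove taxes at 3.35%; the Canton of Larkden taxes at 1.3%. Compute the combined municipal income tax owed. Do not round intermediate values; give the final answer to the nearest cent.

$3,871.34

The Parish of Silvergrove, 1 January – 23 June 2017: 174 days → $170,000 × 3.35% × 174/365 = $2,714.8767
The Canton of Larkden, 24 June – 31 December 2017: 191 days → $170,000 × 1.3% × 191/365 = $1,156.4658
Total = $3,871.3425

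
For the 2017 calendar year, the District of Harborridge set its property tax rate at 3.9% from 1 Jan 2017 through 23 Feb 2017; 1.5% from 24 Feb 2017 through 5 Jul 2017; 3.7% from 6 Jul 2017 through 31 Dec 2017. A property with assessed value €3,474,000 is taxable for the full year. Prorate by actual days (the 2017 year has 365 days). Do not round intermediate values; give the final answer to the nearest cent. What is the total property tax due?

1 Jan – 23 Feb 2017: 54 days at 3.9% → €3,474,000 × 3.9% × 54/365 = €20,044.5041
24 Feb – 5 Jul 2017: 132 days at 1.5% → €3,474,000 × 1.5% × 132/365 = €18,845.2603
6 Jul – 31 Dec 2017: 179 days at 3.7% → €3,474,000 × 3.7% × 179/365 = €63,036.4438
Total = €101,926.2082

€101,926.21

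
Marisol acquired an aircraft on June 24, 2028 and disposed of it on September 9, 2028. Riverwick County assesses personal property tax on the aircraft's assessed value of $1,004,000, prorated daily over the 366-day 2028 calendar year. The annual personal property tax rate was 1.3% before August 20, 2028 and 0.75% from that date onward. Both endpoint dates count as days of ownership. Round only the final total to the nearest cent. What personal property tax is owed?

June 24 – August 19, 2028: 57 days at 1.3% → $1,004,000 × 1.3% × 57/366 = $2,032.6885
August 20 – September 9, 2028: 21 days at 0.75% → $1,004,000 × 0.75% × 21/366 = $432.0492
Total = $2,464.7377

$2,464.74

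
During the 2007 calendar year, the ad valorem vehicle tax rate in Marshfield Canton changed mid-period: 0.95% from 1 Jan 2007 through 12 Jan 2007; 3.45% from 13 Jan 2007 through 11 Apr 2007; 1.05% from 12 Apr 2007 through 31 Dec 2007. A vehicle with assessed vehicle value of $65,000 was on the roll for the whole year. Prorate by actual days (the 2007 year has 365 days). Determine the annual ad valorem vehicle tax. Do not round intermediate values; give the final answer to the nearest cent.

1 Jan – 12 Jan 2007: 12 days at 0.95% → $65,000 × 0.95% × 12/365 = $20.3014
13 Jan – 11 Apr 2007: 89 days at 3.45% → $65,000 × 3.45% × 89/365 = $546.8014
12 Apr – 31 Dec 2007: 264 days at 1.05% → $65,000 × 1.05% × 264/365 = $493.6438
Total = $1,060.7466

$1,060.75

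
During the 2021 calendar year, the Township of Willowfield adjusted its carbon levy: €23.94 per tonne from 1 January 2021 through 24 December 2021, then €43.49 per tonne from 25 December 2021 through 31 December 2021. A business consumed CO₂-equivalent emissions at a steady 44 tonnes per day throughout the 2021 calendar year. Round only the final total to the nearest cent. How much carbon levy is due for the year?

€390497.80

1 January – 24 December 2021: 358 days × 44 tonnes/day = 15,752 tonnes at €23.94/tonne → €377102.88
25 December – 31 December 2021: 7 days × 44 tonnes/day = 308 tonnes at €43.49/tonne → €13394.92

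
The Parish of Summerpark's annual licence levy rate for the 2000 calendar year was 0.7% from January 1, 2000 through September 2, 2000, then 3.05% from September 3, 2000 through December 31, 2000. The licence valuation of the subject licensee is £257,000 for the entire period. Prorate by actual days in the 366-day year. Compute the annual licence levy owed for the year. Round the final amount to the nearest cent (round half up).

£3,779.16

January 1 – September 2, 2000: 246 days at 0.7% → £257,000 × 0.7% × 246/366 = £1,209.1639
September 3 – December 31, 2000: 120 days at 3.05% → £257,000 × 3.05% × 120/366 = £2,570.0000
Total = £3,779.1639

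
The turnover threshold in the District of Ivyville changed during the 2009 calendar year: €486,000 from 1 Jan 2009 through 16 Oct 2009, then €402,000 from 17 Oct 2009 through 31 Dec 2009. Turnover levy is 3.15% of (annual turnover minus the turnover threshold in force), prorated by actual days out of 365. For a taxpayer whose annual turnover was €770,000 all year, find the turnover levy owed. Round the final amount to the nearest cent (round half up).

1 Jan – 16 Oct 2009: 289 days, exemption €486,000 → (€770,000 − €486,000) × 3.15% × 289/365 = €7,083.2712
17 Oct – 31 Dec 2009: 76 days, exemption €402,000 → (€770,000 − €402,000) × 3.15% × 76/365 = €2,413.6767
Total = €9,496.9479

€9,496.95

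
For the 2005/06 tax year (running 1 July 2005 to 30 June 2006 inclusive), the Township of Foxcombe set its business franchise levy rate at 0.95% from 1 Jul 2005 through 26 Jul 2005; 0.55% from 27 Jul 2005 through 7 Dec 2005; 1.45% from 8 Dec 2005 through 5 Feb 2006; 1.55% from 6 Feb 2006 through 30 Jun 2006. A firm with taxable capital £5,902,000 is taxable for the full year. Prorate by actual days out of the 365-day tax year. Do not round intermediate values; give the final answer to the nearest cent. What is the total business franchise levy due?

1 Jul – 26 Jul 2005: 26 days at 0.95% → £5,902,000 × 0.95% × 26/365 = £3,993.9562
27 Jul – 7 Dec 2005: 134 days at 0.55% → £5,902,000 × 0.55% × 134/365 = £11,917.1890
8 Dec 2005 – 5 Feb 2006: 60 days at 1.45% → £5,902,000 × 1.45% × 60/365 = £14,067.7808
6 Feb – 30 Jun 2006: 145 days at 1.55% → £5,902,000 × 1.55% × 145/365 = £36,341.7671
Total = £66,320.6932

£66,320.69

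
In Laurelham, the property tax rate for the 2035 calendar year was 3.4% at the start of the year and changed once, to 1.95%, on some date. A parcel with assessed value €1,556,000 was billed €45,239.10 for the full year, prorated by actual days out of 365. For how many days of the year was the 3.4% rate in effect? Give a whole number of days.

Let d = days at the first rate; then 365 − d days at the second rate.
€1,556,000 × [3.4%·d + 1.95%·(365−d)] / 365 = €45,239.10
Solving gives d = 241, so the new rate took effect on 30 Aug 2035.

241 days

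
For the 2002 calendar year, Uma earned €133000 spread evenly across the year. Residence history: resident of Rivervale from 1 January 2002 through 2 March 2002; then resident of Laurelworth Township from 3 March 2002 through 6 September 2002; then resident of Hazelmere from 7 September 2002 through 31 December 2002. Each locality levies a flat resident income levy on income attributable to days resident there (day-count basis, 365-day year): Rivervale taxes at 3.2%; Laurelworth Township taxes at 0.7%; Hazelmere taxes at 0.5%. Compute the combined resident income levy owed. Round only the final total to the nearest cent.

€1402.15

Rivervale, 1 January – 2 March 2002: 61 days → €133000 × 3.2% × 61/365 = €711.2767
Laurelworth Township, 3 March – 6 September 2002: 188 days → €133000 × 0.7% × 188/365 = €479.5288
Hazelmere, 7 September – 31 December 2002: 116 days → €133000 × 0.5% × 116/365 = €211.3425
Total = €1402.1479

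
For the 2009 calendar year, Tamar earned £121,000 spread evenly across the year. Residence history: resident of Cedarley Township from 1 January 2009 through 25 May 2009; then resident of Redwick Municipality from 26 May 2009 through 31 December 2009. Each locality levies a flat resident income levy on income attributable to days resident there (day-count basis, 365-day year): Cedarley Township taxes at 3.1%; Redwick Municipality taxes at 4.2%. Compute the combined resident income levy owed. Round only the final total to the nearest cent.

Cedarley Township, 1 January – 25 May 2009: 145 days → £121,000 × 3.1% × 145/365 = £1,490.1233
Redwick Municipality, 26 May – 31 December 2009: 220 days → £121,000 × 4.2% × 220/365 = £3,063.1233
Total = £4,553.2466

£4,553.25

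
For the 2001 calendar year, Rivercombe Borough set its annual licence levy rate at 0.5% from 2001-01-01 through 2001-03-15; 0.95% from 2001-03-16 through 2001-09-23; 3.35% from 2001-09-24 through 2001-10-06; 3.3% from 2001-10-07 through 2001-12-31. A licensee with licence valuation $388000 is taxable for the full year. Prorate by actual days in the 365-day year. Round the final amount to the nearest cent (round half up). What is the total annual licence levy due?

$5812.03

2001-01-01 to 2001-03-15: 74 days at 0.5% → $388000 × 0.5% × 74/365 = $393.3151
2001-03-16 to 2001-09-23: 192 days at 0.95% → $388000 × 0.95% × 192/365 = $1938.9370
2001-09-24 to 2001-10-06: 13 days at 3.35% → $388000 × 3.35% × 13/365 = $462.9425
2001-10-07 to 2001-12-31: 86 days at 3.3% → $388000 × 3.3% × 86/365 = $3016.8329
Total = $5812.0274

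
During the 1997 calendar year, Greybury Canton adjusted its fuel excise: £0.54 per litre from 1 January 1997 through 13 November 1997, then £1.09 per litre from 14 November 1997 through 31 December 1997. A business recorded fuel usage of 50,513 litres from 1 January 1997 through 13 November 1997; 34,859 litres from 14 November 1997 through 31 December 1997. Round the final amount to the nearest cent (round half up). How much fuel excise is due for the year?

£65,273.33

1 January – 13 November 1997: 50,513 litres at £0.54/litre → £27,277.02
14 November – 31 December 1997: 34,859 litres at £1.09/litre → £37,996.31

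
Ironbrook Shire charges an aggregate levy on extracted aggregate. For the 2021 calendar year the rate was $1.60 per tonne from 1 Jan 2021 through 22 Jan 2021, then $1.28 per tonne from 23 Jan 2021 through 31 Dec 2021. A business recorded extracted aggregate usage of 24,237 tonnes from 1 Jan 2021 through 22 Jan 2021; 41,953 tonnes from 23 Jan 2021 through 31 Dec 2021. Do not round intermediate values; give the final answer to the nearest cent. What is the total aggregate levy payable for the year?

$92,479.04

1 Jan – 22 Jan 2021: 24,237 tonnes at $1.60/tonne → $38,779.20
23 Jan – 31 Dec 2021: 41,953 tonnes at $1.28/tonne → $53,699.84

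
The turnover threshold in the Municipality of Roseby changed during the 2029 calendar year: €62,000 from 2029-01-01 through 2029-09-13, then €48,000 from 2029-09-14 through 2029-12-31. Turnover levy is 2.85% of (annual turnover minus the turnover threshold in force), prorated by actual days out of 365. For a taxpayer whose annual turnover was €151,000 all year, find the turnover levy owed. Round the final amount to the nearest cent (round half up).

2029-01-01 to 2029-09-13: 256 days, exemption €62,000 → (€151,000 − €62,000) × 2.85% × 256/365 = €1,779.0247
2029-09-14 to 2029-12-31: 109 days, exemption €48,000 → (€151,000 − €48,000) × 2.85% × 109/365 = €876.6288
Total = €2,655.6534

€2,655.65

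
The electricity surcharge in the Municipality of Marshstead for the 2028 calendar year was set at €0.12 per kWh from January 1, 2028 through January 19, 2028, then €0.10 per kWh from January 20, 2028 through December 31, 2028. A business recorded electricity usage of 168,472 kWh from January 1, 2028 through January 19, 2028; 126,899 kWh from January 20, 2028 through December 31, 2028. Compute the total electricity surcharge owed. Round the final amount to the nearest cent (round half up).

€32906.54

January 1 – January 19, 2028: 168,472 kWh at €0.12/kWh → €20216.64
January 20 – December 31, 2028: 126,899 kWh at €0.10/kWh → €12689.90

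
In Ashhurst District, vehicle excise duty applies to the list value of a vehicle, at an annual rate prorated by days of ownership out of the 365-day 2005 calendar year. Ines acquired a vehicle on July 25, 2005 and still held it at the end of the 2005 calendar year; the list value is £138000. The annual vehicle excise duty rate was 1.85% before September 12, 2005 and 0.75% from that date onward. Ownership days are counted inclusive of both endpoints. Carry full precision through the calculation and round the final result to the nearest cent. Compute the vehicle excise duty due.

July 25 – September 11, 2005: 49 days at 1.85% → £138000 × 1.85% × 49/365 = £342.7315
September 12 – December 31, 2005: 111 days at 0.75% → £138000 × 0.75% × 111/365 = £314.7534
Total = £657.4849

£657.48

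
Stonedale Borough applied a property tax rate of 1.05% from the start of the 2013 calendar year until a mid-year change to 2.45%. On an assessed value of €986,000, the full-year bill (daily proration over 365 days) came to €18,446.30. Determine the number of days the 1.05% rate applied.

151 days

Let d = days at the first rate; then 365 − d days at the second rate.
€986,000 × [1.05%·d + 2.45%·(365−d)] / 365 = €18,446.30
Solving gives d = 151, so the new rate took effect on June 1, 2013.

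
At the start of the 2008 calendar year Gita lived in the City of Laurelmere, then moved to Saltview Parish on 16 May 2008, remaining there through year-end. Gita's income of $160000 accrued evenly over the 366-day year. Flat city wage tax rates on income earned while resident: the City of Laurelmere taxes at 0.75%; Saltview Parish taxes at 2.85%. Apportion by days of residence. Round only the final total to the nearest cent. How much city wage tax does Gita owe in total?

$3311.48

The City of Laurelmere, 1 January – 15 May 2008: 136 days → $160000 × 0.75% × 136/366 = $445.9016
Saltview Parish, 16 May – 31 December 2008: 230 days → $160000 × 2.85% × 230/366 = $2865.5738
Total = $3311.4754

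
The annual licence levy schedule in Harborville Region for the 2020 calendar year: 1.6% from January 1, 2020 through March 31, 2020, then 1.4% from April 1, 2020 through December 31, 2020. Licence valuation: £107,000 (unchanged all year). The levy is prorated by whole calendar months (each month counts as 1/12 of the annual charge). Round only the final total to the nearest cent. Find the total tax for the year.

January 1 – March 31, 2020: 3 months at 1.6% → £107,000 × 1.6% × 3/12 = £428.0000
April 1 – December 31, 2020: 9 months at 1.4% → £107,000 × 1.4% × 9/12 = £1,123.5000
Total = £1,551.5000

£1,551.50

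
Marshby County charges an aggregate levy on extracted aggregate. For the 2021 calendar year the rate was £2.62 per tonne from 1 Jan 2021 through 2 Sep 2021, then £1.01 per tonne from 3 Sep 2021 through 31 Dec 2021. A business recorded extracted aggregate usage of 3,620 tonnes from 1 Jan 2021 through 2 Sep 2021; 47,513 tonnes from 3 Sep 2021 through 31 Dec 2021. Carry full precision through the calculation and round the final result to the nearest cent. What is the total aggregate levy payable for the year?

1 Jan – 2 Sep 2021: 3,620 tonnes at £2.62/tonne → £9484.40
3 Sep – 31 Dec 2021: 47,513 tonnes at £1.01/tonne → £47988.13

£57472.53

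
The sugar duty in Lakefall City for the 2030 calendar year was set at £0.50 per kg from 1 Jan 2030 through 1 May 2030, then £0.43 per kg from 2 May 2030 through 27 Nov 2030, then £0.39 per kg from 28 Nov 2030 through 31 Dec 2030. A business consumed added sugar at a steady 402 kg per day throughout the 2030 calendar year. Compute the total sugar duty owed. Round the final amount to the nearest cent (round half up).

1 Jan – 1 May 2030: 121 days × 402 kg/day = 48,642 kg at £0.50/kg → £24,321.00
2 May – 27 Nov 2030: 210 days × 402 kg/day = 84,420 kg at £0.43/kg → £36,300.60
28 Nov – 31 Dec 2030: 34 days × 402 kg/day = 13,668 kg at £0.39/kg → £5,330.52

£65,952.12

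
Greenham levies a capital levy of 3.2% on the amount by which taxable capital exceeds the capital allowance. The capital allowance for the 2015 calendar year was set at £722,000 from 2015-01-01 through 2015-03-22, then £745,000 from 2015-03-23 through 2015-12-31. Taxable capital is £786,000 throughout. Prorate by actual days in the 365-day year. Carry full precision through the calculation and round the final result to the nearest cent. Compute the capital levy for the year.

2015-01-01 to 2015-03-22: 81 days, exemption £722,000 → (£786,000 − £722,000) × 3.2% × 81/365 = £454.4877
2015-03-23 to 2015-12-31: 284 days, exemption £745,000 → (£786,000 − £745,000) × 3.2% × 284/365 = £1,020.8438
Total = £1,475.3315

£1,475.33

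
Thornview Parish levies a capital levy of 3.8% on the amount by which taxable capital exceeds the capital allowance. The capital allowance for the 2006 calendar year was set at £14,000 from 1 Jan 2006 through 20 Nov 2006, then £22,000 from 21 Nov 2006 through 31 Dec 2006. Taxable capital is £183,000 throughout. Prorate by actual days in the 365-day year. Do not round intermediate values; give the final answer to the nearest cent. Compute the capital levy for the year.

1 Jan – 20 Nov 2006: 324 days, exemption £14,000 → (£183,000 − £14,000) × 3.8% × 324/365 = £5,700.6247
21 Nov – 31 Dec 2006: 41 days, exemption £22,000 → (£183,000 − £22,000) × 3.8% × 41/365 = £687.2274
Total = £6,387.8521

£6,387.85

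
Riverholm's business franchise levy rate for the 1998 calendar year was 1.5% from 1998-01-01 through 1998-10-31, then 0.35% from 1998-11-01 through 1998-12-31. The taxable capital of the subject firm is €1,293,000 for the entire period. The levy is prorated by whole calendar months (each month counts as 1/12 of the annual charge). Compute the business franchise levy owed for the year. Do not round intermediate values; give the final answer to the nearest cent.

1998-01-01 to 1998-10-31: 10 months at 1.5% → €1,293,000 × 1.5% × 10/12 = €16,162.5000
1998-11-01 to 1998-12-31: 2 months at 0.35% → €1,293,000 × 0.35% × 2/12 = €754.2500
Total = €16,916.7500

€16,916.75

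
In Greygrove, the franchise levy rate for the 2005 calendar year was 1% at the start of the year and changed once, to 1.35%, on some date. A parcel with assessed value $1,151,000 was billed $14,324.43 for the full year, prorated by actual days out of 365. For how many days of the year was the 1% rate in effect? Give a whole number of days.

Let d = days at the first rate; then 365 − d days at the second rate.
$1,151,000 × [1%·d + 1.35%·(365−d)] / 365 = $14,324.43
Solving gives d = 110, so the new rate took effect on 21 Apr 2005.

110 days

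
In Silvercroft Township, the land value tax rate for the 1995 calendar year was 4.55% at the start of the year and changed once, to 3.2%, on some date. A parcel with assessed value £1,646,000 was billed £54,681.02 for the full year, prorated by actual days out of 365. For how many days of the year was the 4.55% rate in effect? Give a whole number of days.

33 days

Let d = days at the first rate; then 365 − d days at the second rate.
£1,646,000 × [4.55%·d + 3.2%·(365−d)] / 365 = £54,681.02
Solving gives d = 33, so the new rate took effect on 3 Feb 1995.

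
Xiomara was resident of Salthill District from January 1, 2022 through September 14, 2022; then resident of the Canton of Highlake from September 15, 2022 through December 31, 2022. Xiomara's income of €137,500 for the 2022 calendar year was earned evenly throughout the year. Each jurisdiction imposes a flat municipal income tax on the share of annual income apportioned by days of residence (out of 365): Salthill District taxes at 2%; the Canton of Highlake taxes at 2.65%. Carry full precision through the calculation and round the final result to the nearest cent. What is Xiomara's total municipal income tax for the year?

€3,014.45

Salthill District, January 1 – September 14, 2022: 257 days → €137,500 × 2% × 257/365 = €1,936.3014
The Canton of Highlake, September 15 – December 31, 2022: 108 days → €137,500 × 2.65% × 108/365 = €1,078.1507
Total = €3,014.4521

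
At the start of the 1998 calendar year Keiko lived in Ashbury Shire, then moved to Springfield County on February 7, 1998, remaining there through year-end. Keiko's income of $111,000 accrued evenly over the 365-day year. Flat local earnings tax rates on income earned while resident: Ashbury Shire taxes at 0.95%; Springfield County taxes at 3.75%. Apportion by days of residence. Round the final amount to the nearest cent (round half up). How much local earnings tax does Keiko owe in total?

$3,847.44

Ashbury Shire, January 1 – February 6, 1998: 37 days → $111,000 × 0.95% × 37/365 = $106.8945
Springfield County, February 7 – December 31, 1998: 328 days → $111,000 × 3.75% × 328/365 = $3,740.5479
Total = $3,847.4425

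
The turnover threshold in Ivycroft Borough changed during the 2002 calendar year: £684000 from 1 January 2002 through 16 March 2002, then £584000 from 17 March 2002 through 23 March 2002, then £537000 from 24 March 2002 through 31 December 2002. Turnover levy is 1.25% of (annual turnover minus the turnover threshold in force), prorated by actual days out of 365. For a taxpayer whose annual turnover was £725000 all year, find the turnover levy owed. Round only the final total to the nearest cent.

£1961.16

1 January – 16 March 2002: 75 days, exemption £684000 → (£725000 − £684000) × 1.25% × 75/365 = £105.3082
17 March – 23 March 2002: 7 days, exemption £584000 → (£725000 − £584000) × 1.25% × 7/365 = £33.8014
24 March – 31 December 2002: 283 days, exemption £537000 → (£725000 − £537000) × 1.25% × 283/365 = £1822.0548
Total = £1961.1644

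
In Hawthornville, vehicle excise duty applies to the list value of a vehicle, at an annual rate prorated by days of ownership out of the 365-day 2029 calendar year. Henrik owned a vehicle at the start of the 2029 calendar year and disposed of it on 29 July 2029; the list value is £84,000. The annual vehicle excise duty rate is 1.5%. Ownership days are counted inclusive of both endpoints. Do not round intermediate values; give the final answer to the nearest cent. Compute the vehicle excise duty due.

Days held (1 January – 29 July 2029): 210 out of 365
Tax = £84,000 × 1.5% × 210/365 = £724.9315

£724.93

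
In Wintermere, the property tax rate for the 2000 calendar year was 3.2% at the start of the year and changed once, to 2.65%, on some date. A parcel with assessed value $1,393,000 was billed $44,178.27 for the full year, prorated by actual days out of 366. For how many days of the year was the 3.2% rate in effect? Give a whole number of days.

347 days

Let d = days at the first rate; then 366 − d days at the second rate.
$1,393,000 × [3.2%·d + 2.65%·(366−d)] / 366 = $44,178.27
Solving gives d = 347, so the new rate took effect on 13 Dec 2000.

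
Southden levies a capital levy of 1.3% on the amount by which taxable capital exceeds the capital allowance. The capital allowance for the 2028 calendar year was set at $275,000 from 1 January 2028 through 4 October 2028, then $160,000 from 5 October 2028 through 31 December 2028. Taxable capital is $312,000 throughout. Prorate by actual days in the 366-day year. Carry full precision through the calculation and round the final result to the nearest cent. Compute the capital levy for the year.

$840.45

1 January – 4 October 2028: 278 days, exemption $275,000 → ($312,000 − $275,000) × 1.3% × 278/366 = $365.3497
5 October – 31 December 2028: 88 days, exemption $160,000 → ($312,000 − $160,000) × 1.3% × 88/366 = $475.1038
Total = $840.4536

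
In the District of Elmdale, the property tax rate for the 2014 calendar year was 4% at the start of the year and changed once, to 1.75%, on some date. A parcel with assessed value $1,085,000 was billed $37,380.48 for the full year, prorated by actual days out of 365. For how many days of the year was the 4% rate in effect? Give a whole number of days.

275 days

Let d = days at the first rate; then 365 − d days at the second rate.
$1,085,000 × [4%·d + 1.75%·(365−d)] / 365 = $37,380.48
Solving gives d = 275, so the new rate took effect on 3 Oct 2014.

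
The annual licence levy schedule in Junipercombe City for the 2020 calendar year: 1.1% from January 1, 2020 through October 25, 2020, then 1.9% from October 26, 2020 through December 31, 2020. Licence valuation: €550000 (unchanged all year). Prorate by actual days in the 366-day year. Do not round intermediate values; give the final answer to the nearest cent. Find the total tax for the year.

€6855.46

January 1 – October 25, 2020: 299 days at 1.1% → €550000 × 1.1% × 299/366 = €4942.4863
October 26 – December 31, 2020: 67 days at 1.9% → €550000 × 1.9% × 67/366 = €1912.9781
Total = €6855.4645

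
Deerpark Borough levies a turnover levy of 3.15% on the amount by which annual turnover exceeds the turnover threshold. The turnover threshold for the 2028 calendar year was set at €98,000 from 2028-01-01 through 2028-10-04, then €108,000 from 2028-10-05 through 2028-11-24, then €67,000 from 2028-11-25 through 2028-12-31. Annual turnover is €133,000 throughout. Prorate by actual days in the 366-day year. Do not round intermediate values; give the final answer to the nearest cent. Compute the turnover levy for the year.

€1,157.32

2028-01-01 to 2028-10-04: 278 days, exemption €98,000 → (€133,000 − €98,000) × 3.15% × 278/366 = €837.4180
2028-10-05 to 2028-11-24: 51 days, exemption €108,000 → (€133,000 − €108,000) × 3.15% × 51/366 = €109.7336
2028-11-25 to 2028-12-31: 37 days, exemption €67,000 → (€133,000 − €67,000) × 3.15% × 37/366 = €210.1721
Total = €1,157.3238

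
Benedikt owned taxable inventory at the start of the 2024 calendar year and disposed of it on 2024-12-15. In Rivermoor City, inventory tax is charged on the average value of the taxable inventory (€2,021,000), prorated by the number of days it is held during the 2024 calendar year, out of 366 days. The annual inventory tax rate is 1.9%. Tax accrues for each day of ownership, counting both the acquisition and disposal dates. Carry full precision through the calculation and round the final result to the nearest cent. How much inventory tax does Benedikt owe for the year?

€36,720.36

Days held (2024-01-01 to 2024-12-15): 350 out of 366
Tax = €2,021,000 × 1.9% × 350/366 = €36,720.3552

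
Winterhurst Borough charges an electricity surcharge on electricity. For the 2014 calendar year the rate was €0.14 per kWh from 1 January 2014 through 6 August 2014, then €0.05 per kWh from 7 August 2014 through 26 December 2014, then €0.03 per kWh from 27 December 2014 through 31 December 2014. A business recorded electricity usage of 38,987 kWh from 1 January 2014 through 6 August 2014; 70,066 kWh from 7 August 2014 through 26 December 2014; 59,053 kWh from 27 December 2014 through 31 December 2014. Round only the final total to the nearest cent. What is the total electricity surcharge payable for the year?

1 January – 6 August 2014: 38,987 kWh at €0.14/kWh → €5,458.18
7 August – 26 December 2014: 70,066 kWh at €0.05/kWh → €3,503.30
27 December – 31 December 2014: 59,053 kWh at €0.03/kWh → €1,771.59

€10,733.07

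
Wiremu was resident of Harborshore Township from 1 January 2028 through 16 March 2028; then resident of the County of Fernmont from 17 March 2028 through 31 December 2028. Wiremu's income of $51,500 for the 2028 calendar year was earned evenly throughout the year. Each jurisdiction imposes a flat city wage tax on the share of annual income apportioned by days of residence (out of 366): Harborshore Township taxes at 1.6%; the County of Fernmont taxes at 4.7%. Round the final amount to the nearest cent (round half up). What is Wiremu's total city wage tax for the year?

$2,088.99

Harborshore Township, 1 January – 16 March 2028: 76 days → $51,500 × 1.6% × 76/366 = $171.1038
The County of Fernmont, 17 March – 31 December 2028: 290 days → $51,500 × 4.7% × 290/366 = $1,917.8825
Total = $2,088.9863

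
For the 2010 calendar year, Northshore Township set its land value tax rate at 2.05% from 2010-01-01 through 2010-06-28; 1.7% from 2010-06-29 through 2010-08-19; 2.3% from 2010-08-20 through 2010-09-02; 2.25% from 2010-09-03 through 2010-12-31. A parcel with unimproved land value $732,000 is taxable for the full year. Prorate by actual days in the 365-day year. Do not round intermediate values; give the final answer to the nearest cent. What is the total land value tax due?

2010-01-01 to 2010-06-28: 179 days at 2.05% → $732,000 × 2.05% × 179/365 = $7,359.1068
2010-06-29 to 2010-08-19: 52 days at 1.7% → $732,000 × 1.7% × 52/365 = $1,772.8438
2010-08-20 to 2010-09-02: 14 days at 2.3% → $732,000 × 2.3% × 14/365 = $645.7644
2010-09-03 to 2010-12-31: 120 days at 2.25% → $732,000 × 2.25% × 120/365 = $5,414.7945
Total = $15,192.5096

$15,192.51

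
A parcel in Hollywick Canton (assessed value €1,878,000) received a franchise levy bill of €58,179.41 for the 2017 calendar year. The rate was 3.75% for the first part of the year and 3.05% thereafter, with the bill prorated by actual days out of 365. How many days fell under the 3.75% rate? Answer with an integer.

Let d = days at the first rate; then 365 − d days at the second rate.
€1,878,000 × [3.75%·d + 3.05%·(365−d)] / 365 = €58,179.41
Solving gives d = 25, so the new rate took effect on 26 Jan 2017.

25 days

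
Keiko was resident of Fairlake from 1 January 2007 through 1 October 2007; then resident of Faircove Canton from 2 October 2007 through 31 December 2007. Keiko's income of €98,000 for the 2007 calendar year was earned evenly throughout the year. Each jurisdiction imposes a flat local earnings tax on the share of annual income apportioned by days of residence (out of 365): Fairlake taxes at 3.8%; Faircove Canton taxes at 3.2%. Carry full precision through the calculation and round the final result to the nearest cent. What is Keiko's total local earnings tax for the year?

€3,577.40

Fairlake, 1 January – 1 October 2007: 274 days → €98,000 × 3.8% × 274/365 = €2,795.5507
Faircove Canton, 2 October – 31 December 2007: 91 days → €98,000 × 3.2% × 91/365 = €781.8521
Total = €3,577.4027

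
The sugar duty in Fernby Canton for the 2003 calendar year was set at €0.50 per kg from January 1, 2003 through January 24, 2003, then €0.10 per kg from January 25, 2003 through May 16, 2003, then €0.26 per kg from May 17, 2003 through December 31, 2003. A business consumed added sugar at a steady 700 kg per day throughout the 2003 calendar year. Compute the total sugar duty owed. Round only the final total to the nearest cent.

January 1 – January 24, 2003: 24 days × 700 kg/day = 16,800 kg at €0.50/kg → €8,400.00
January 25 – May 16, 2003: 112 days × 700 kg/day = 78,400 kg at €0.10/kg → €7,840.00
May 17 – December 31, 2003: 229 days × 700 kg/day = 160,300 kg at €0.26/kg → €41,678.00

€57,918.00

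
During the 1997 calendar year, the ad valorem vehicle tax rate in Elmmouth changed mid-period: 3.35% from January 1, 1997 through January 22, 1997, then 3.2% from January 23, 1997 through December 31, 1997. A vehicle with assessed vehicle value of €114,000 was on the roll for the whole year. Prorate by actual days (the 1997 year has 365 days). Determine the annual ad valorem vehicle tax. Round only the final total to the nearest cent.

January 1 – January 22, 1997: 22 days at 3.35% → €114,000 × 3.35% × 22/365 = €230.1863
January 23 – December 31, 1997: 343 days at 3.2% → €114,000 × 3.2% × 343/365 = €3,428.1205
Total = €3,658.3068

€3,658.31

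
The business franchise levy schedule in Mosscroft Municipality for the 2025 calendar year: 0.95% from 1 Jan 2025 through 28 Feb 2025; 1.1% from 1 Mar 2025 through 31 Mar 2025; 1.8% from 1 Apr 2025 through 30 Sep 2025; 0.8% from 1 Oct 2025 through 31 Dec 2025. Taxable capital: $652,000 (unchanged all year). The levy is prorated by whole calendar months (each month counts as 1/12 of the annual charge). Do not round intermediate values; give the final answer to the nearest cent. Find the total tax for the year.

$8,802.00

1 Jan – 28 Feb 2025: 2 months at 0.95% → $652,000 × 0.95% × 2/12 = $1,032.3333
1 Mar – 31 Mar 2025: 1 month at 1.1% → $652,000 × 1.1% × 1/12 = $597.6667
1 Apr – 30 Sep 2025: 6 months at 1.8% → $652,000 × 1.8% × 6/12 = $5,868.0000
1 Oct – 31 Dec 2025: 3 months at 0.8% → $652,000 × 0.8% × 3/12 = $1,304.0000
Total = $8,802.0000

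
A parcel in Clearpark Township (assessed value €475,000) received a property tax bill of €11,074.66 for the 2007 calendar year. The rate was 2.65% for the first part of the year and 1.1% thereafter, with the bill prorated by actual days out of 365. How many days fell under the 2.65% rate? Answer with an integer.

290 days

Let d = days at the first rate; then 365 − d days at the second rate.
€475,000 × [2.65%·d + 1.1%·(365−d)] / 365 = €11,074.66
Solving gives d = 290, so the new rate took effect on October 18, 2007.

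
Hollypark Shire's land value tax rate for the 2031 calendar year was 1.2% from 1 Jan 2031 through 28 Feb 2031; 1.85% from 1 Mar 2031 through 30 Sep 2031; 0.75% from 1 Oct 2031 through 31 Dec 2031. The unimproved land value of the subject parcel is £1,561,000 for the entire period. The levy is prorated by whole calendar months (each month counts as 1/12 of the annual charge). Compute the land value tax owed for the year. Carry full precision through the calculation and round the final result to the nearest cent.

£22,894.67

1 Jan – 28 Feb 2031: 2 months at 1.2% → £1,561,000 × 1.2% × 2/12 = £3,122.0000
1 Mar – 30 Sep 2031: 7 months at 1.85% → £1,561,000 × 1.85% × 7/12 = £16,845.7917
1 Oct – 31 Dec 2031: 3 months at 0.75% → £1,561,000 × 0.75% × 3/12 = £2,926.8750
Total = £22,894.6667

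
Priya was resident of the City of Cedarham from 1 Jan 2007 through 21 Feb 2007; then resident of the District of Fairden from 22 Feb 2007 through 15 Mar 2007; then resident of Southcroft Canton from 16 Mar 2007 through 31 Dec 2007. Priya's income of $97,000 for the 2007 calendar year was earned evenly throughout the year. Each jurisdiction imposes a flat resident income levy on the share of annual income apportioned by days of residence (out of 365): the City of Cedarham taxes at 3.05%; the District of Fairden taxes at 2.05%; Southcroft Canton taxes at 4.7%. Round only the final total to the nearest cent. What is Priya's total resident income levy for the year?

The City of Cedarham, 1 Jan – 21 Feb 2007: 52 days → $97,000 × 3.05% × 52/365 = $421.4849
The District of Fairden, 22 Feb – 15 Mar 2007: 22 days → $97,000 × 2.05% × 22/365 = $119.8548
Southcroft Canton, 16 Mar – 31 Dec 2007: 291 days → $97,000 × 4.7% × 291/365 = $3,634.7096
Total = $4,176.0493

$4,176.05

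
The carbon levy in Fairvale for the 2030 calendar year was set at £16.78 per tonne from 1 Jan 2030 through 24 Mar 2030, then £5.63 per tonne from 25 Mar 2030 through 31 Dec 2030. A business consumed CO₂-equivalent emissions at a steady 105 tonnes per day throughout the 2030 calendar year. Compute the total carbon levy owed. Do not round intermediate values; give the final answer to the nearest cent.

£312942.00

1 Jan – 24 Mar 2030: 83 days × 105 tonnes/day = 8,715 tonnes at £16.78/tonne → £146237.70
25 Mar – 31 Dec 2030: 282 days × 105 tonnes/day = 29,610 tonnes at £5.63/tonne → £166704.30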